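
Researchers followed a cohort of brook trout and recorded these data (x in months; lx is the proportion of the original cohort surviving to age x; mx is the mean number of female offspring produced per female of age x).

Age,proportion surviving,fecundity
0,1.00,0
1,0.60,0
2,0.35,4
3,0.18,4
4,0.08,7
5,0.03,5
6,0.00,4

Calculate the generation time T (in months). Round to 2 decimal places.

lx·mx: 0, 0, 1.4, 0.72, 0.56, 0.15, 0 → R0 = 2.83
x·lx·mx: 0, 0, 2.8, 2.16, 2.24, 0.75, 0 → Σ = 7.95
T = 7.95 / 2.83 = 2.809187… → 2.81

2.81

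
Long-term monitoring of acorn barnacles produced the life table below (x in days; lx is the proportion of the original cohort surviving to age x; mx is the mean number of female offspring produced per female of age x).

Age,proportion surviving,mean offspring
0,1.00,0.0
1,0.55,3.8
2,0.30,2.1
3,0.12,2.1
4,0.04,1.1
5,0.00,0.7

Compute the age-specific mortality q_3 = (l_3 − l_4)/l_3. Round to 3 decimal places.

0.667

q_3 = (l_3 − l_4) / l_3 = (0.12 − 0.04) / 0.12
     = 0.08 / 0.12 = 0.666667… → 0.667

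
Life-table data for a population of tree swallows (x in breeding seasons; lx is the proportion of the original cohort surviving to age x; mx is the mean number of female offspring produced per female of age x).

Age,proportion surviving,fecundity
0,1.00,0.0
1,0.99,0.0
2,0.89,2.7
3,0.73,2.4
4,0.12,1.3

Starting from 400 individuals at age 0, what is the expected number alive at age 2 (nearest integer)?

Expected survivors = N0 · l_2 = 400 × 0.89 = 356 → 356

356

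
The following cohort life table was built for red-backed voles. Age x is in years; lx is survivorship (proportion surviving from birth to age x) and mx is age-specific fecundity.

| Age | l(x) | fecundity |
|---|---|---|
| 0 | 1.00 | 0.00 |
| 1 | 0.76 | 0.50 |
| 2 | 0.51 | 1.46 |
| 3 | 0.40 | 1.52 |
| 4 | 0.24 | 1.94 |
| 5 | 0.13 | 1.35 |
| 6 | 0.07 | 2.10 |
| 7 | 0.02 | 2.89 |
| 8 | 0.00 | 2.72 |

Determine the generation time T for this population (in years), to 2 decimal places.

2.99

lx·mx: 0, 0.38, 0.7446, 0.608, 0.4656, 0.1755, 0.147, 0.0578, 0 → R0 = 2.5785
x·lx·mx: 0, 0.38, 1.4892, 1.824, 1.8624, 0.8775, 0.882, 0.4046, 0 → Σ = 7.7197
T = 7.7197 / 2.5785 = 2.993872… → 2.99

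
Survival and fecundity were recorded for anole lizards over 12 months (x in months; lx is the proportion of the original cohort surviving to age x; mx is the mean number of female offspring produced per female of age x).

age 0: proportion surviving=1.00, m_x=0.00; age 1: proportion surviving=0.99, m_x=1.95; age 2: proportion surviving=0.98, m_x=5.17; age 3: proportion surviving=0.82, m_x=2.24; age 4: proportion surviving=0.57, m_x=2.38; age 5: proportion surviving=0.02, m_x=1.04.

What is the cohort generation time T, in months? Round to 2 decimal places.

lx·mx: 0, 1.9305, 5.0666, 1.8368, 1.3566, 0.0208 → R0 = 10.2113
x·lx·mx: 0, 1.9305, 10.1332, 5.5104, 5.4264, 0.104 → Σ = 23.1045
T = 23.1045 / 10.2113 = 2.26264… → 2.26

2.26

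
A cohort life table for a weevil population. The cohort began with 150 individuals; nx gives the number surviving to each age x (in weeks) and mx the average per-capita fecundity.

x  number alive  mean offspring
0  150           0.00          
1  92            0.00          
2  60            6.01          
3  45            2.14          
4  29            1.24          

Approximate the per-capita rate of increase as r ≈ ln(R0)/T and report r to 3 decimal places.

0.508

lx = nx/n0 = nx/150: 1, 0.61333…, 0.4, 0.3, 0.19333…
R0 = Σ lx·mx = 0 + 0 + 2.404 + 0.642 + 0.23973… = 3.285733…
Σ x·lx·mx = 7.692933…; T = 7.692933…/3.285733… = 2.34131…
r ≈ ln(R0)/T = ln(3.285733…)/2.34131… = 0.50809… → 0.508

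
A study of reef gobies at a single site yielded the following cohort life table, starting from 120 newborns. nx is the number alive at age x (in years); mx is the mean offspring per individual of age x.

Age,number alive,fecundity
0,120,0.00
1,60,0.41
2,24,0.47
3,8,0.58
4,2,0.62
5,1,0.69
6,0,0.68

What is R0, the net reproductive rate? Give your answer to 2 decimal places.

0.35

lx = nx/n0 = nx/120: 1, 0.5, 0.2, 0.06667…, 0.01667…, 0.00833…, 0
lx·mx by age: 0, 0.205, 0.094, 0.038667…, 0.010333…, 0.00575…, 0
R0 = Σ lx·mx = 0.35375… → 0.35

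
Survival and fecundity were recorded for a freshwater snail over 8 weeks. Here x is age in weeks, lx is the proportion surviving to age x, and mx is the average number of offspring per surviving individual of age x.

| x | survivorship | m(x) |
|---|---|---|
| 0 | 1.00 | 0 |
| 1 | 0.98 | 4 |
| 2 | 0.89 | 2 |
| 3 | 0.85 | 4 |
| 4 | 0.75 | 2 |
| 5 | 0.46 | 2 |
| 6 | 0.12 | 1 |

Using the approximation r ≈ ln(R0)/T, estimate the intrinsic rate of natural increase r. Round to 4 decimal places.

0.9852

R0 = Σ lx·mx = 0 + 3.92 + 1.78 + 3.4 + 1.5 + 0.92 + 0.12 = 11.64
Σ x·lx·mx = 29; T = 29/11.64 = 2.49141…
r ≈ ln(R0)/T = ln(11.64)/2.49141… = 0.985164… → 0.9852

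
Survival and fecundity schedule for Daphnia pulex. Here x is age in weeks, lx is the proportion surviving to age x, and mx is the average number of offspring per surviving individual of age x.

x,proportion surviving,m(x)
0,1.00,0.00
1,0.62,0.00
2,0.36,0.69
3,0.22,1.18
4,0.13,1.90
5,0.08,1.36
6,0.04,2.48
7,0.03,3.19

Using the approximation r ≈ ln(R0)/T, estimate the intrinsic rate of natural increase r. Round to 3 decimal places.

0.015

R0 = Σ lx·mx = 0 + 0 + 0.2484 + 0.2596 + 0.247 + 0.1088 + 0.0992 + 0.0957 = 1.0587
Σ x·lx·mx = 4.0727; T = 4.0727/1.0587 = 3.84689…
r ≈ ln(R0)/T = ln(1.0587)/3.84689… = 0.01483… → 0.015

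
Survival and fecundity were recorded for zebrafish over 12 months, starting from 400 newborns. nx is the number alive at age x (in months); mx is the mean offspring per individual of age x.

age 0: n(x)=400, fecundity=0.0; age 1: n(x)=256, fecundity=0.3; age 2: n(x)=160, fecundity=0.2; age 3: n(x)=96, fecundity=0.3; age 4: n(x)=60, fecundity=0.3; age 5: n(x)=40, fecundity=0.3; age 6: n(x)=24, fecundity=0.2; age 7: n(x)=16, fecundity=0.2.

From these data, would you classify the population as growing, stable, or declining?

lx = nx/n0 = nx/400: 1, 0.64, 0.4, 0.24, 0.15, 0.1, 0.06, 0.04
R0 = Σ lx·mx = 0 + 0.192 + 0.08 + 0.072 + 0.045 + 0.03 + 0.012 + 0.008 = 0.439
R0 < 1, so the population is declining.

declining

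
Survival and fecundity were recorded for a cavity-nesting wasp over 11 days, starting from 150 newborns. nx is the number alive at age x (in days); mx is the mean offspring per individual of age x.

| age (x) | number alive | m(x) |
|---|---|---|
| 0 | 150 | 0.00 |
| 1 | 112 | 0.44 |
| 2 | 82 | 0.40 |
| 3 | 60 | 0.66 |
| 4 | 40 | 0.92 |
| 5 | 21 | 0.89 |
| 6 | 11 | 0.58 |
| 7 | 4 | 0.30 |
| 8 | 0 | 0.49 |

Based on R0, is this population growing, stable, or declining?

growing

lx = nx/n0 = nx/150: 1, 0.74667…, 0.54667…, 0.4, 0.26667…, 0.14, 0.07333…, 0.02667…, 0
R0 = Σ lx·mx = 0 + 0.328533… + 0.218667… + 0.264 + 0.245333… + 0.1246 + 0.042533… + 0.008… + 0 = 1.231667…
R0 > 1, so the population is growing.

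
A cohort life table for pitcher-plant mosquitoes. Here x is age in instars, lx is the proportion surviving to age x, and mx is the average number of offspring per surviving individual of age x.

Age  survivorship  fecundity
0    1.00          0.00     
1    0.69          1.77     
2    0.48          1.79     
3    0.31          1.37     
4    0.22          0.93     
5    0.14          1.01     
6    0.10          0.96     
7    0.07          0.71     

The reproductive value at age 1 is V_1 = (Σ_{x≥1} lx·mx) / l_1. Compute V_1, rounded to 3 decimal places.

lx·mx for x ≥ 1: 1.2213, 0.8592, 0.4247, 0.2046, 0.1414, 0.096, 0.0497 → sum = 2.9969
V_1 = 2.9969 / l_1 = 2.9969 / 0.69 = 4.343333… → 4.343

4.343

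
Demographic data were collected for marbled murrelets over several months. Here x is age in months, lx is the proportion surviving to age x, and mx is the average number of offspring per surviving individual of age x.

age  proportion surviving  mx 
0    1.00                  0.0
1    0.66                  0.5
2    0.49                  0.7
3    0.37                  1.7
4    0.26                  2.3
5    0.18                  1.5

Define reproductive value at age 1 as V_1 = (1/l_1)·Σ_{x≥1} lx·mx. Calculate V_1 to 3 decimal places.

3.288

lx·mx for x ≥ 1: 0.33, 0.343, 0.629, 0.598, 0.27 → sum = 2.17
V_1 = 2.17 / l_1 = 2.17 / 0.66 = 3.287879… → 3.288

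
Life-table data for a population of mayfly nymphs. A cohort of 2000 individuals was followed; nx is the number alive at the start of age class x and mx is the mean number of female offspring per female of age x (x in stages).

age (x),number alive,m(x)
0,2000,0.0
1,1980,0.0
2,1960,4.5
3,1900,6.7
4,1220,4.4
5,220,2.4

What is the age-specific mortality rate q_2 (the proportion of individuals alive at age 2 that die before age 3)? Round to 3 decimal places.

0.031

lx = nx/n0 = nx/2000: 1, 0.99, 0.98, 0.95, 0.61, 0.11
q_2 = (l_2 − l_3) / l_2 = (0.98 − 0.95) / 0.98
     = 0.03 / 0.98 = 0.030612… → 0.031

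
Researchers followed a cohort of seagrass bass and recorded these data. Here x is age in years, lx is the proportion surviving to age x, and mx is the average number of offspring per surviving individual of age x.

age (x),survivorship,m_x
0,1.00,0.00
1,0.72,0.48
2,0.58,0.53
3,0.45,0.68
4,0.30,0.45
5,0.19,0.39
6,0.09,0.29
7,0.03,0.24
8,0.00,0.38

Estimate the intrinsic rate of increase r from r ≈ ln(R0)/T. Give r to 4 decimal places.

0.0736

R0 = Σ lx·mx = 0 + 0.3456 + 0.3074 + 0.306 + 0.135 + 0.0741 + 0.0261 + 0.0072 + 0 = 1.2014
Σ x·lx·mx = 2.9959; T = 2.9959/1.2014 = 2.49367…
r ≈ ln(R0)/T = ln(1.2014)/2.49367… = 0.073581… → 0.0736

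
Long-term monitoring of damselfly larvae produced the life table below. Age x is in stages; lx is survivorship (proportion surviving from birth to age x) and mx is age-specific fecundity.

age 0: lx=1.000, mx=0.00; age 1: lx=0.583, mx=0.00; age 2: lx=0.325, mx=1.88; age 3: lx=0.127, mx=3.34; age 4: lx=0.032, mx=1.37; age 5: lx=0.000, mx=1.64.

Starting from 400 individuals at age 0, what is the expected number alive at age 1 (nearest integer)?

Expected survivors = N0 · l_1 = 400 × 0.583 = 233.2 → 233

233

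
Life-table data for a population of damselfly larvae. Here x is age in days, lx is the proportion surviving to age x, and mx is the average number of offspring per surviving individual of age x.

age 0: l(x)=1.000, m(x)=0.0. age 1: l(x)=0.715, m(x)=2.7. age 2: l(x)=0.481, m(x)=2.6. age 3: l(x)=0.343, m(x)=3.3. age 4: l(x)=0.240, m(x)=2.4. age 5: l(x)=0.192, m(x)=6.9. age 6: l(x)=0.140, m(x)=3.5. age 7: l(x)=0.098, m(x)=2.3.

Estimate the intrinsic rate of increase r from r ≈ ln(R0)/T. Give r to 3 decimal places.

R0 = Σ lx·mx = 0 + 1.9305 + 1.2506 + 1.1319 + 0.576 + 1.3248 + 0.49 + 0.2254 = 6.9292
Σ x·lx·mx = 21.2732; T = 21.2732/6.9292 = 3.07008…
r ≈ ln(R0)/T = ln(6.9292)/3.07008… = 0.63052… → 0.631

0.631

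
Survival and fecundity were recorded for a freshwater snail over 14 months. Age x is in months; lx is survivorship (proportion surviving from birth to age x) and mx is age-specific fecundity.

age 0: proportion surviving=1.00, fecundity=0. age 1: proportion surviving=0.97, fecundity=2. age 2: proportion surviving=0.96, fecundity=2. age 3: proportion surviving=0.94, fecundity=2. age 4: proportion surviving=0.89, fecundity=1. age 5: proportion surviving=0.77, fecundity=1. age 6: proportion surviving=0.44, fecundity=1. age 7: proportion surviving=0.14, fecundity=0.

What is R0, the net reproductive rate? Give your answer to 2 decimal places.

7.84

lx·mx by age: 0, 1.94, 1.92, 1.88, 0.89, 0.77, 0.44, 0
R0 = Σ lx·mx = 7.84 → 7.84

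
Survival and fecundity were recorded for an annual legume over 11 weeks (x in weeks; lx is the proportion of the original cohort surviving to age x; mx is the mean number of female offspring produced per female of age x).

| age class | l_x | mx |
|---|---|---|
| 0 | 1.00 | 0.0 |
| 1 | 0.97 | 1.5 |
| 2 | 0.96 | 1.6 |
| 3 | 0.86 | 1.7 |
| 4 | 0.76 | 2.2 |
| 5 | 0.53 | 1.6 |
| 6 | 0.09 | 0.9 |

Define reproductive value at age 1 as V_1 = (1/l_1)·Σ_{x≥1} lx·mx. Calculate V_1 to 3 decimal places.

7.272

lx·mx for x ≥ 1: 1.455, 1.536, 1.462, 1.672, 0.848, 0.081 → sum = 7.054
V_1 = 7.054 / l_1 = 7.054 / 0.97 = 7.272165… → 7.272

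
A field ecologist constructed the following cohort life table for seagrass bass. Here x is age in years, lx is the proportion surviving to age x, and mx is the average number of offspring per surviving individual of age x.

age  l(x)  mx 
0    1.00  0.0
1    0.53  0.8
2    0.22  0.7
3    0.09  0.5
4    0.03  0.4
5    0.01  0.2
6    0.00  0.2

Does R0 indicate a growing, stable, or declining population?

declining

R0 = Σ lx·mx = 0 + 0.424 + 0.154 + 0.045 + 0.012 + 0.002 + 0 = 0.637
R0 < 1, so the population is declining.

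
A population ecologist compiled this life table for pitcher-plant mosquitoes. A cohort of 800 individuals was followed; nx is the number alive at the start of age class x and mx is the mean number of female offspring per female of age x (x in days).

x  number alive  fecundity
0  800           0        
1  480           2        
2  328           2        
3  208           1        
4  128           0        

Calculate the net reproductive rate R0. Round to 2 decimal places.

lx = nx/n0 = nx/800: 1, 0.6, 0.41, 0.26, 0.16
lx·mx by age: 0, 1.2, 0.82, 0.26, 0
R0 = Σ lx·mx = 2.28 → 2.28

2.28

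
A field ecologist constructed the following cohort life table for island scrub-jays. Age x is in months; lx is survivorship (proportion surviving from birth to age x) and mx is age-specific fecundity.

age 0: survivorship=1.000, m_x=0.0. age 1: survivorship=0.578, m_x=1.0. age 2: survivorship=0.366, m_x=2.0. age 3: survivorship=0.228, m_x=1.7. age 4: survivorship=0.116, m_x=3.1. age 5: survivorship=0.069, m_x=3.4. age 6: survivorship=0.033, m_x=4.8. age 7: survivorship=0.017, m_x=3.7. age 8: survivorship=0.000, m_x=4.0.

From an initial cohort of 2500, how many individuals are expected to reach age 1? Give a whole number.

1445

Expected survivors = N0 · l_1 = 2500 × 0.578 = 1445 → 1445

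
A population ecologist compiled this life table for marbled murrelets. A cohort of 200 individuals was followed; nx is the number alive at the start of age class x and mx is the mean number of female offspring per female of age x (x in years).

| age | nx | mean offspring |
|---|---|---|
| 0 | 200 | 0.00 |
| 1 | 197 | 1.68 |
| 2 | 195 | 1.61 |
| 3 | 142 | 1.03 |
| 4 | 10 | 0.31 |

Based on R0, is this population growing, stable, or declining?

lx = nx/n0 = nx/200: 1, 0.985, 0.975, 0.71, 0.05
R0 = Σ lx·mx = 0 + 1.6548 + 1.56975 + 0.7313 + 0.0155 = 3.97135
R0 > 1, so the population is growing.

growing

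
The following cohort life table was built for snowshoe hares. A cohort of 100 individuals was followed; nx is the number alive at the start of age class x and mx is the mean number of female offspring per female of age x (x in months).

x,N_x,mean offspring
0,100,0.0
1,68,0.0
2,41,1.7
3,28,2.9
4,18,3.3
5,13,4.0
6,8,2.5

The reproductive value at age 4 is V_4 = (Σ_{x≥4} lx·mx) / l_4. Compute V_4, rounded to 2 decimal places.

7.30

lx = nx/n0 = nx/100: 1, 0.68, 0.41, 0.28, 0.18, 0.13, 0.08
lx·mx for x ≥ 4: 0.594, 0.52, 0.2 → sum = 1.314
V_4 = 1.314 / l_4 = 1.314 / 0.18 = 7.3 → 7.30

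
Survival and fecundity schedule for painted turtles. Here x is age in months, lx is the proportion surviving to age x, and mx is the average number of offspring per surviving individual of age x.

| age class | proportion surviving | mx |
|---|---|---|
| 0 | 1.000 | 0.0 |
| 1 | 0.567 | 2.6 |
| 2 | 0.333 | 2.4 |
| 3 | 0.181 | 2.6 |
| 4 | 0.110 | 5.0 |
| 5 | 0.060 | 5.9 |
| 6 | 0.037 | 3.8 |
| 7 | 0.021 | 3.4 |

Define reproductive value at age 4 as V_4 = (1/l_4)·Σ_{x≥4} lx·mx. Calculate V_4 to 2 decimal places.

lx·mx for x ≥ 4: 0.55, 0.354, 0.1406, 0.0714 → sum = 1.116
V_4 = 1.116 / l_4 = 1.116 / 0.11 = 10.145455… → 10.15

10.15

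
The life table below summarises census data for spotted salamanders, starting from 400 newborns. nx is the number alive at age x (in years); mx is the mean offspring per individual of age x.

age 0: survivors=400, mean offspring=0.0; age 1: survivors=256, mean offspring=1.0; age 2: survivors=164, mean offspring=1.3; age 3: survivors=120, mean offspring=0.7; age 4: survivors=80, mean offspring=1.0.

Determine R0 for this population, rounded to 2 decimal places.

lx = nx/n0 = nx/400: 1, 0.64, 0.41, 0.3, 0.2
lx·mx by age: 0, 0.64, 0.533, 0.21, 0.2
R0 = Σ lx·mx = 1.583 → 1.58

1.58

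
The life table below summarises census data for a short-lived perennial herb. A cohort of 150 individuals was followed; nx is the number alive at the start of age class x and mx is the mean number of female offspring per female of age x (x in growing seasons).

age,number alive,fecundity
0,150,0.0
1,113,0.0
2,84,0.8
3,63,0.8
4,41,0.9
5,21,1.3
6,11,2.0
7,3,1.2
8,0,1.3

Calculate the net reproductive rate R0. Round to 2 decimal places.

lx = nx/n0 = nx/150: 1, 0.75333…, 0.56, 0.42, 0.27333…, 0.14, 0.07333…, 0.02, 0
lx·mx by age: 0, 0, 0.448, 0.336, 0.246…, 0.182, 0.146667…, 0.024, 0
R0 = Σ lx·mx = 1.382667… → 1.38

1.38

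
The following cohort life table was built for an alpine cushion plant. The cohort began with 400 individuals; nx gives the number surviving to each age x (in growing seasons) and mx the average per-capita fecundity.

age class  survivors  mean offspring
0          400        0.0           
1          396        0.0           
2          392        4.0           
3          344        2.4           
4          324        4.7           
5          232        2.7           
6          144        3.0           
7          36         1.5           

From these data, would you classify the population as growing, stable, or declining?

lx = nx/n0 = nx/400: 1, 0.99, 0.98, 0.86, 0.81, 0.58, 0.36, 0.09
R0 = Σ lx·mx = 0 + 0 + 3.92 + 2.064 + 3.807 + 1.566 + 1.08 + 0.135 = 12.572
R0 > 1, so the population is growing.

growing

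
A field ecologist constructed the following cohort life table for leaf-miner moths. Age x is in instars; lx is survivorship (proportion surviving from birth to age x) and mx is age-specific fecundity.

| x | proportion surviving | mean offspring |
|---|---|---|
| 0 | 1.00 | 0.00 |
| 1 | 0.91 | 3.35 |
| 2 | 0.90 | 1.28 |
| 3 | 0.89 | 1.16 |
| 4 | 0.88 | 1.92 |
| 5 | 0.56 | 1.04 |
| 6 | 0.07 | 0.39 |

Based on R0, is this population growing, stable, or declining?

R0 = Σ lx·mx = 0 + 3.0485 + 1.152 + 1.0324 + 1.6896 + 0.5824 + 0.0273 = 7.5322
R0 > 1, so the population is growing.

growing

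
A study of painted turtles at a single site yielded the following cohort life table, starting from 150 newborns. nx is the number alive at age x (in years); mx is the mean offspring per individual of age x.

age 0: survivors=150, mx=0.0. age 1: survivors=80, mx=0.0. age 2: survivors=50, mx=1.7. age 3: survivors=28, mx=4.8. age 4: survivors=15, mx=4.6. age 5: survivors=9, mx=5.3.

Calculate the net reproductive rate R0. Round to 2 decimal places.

lx = nx/n0 = nx/150: 1, 0.53333…, 0.33333…, 0.18667…, 0.1, 0.06
lx·mx by age: 0, 0, 0.566667…, 0.896…, 0.46, 0.318
R0 = Σ lx·mx = 2.240667… → 2.24

2.24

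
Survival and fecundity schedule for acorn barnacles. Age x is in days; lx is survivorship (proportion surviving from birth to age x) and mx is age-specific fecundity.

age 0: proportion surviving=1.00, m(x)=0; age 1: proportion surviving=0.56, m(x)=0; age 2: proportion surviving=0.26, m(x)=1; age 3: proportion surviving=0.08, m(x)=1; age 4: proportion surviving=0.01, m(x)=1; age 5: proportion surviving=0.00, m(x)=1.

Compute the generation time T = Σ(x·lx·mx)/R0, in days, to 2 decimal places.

lx·mx: 0, 0, 0.26, 0.08, 0.01, 0 → R0 = 0.35
x·lx·mx: 0, 0, 0.52, 0.24, 0.04, 0 → Σ = 0.8
T = 0.8 / 0.35 = 2.285714… → 2.29

2.29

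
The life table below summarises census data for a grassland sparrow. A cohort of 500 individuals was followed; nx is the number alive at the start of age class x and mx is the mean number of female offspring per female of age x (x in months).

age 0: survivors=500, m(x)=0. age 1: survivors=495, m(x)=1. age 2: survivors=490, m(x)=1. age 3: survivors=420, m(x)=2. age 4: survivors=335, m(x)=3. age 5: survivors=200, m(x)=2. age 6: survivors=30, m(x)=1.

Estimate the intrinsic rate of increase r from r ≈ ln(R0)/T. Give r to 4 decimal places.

0.5995

lx = nx/n0 = nx/500: 1, 0.99, 0.98, 0.84, 0.67, 0.4, 0.06
R0 = Σ lx·mx = 0 + 0.99 + 0.98 + 1.68 + 2.01 + 0.8 + 0.06 = 6.52
Σ x·lx·mx = 20.39; T = 20.39/6.52 = 3.1273…
r ≈ ln(R0)/T = ln(6.52)/3.1273… = 0.599518… → 0.5995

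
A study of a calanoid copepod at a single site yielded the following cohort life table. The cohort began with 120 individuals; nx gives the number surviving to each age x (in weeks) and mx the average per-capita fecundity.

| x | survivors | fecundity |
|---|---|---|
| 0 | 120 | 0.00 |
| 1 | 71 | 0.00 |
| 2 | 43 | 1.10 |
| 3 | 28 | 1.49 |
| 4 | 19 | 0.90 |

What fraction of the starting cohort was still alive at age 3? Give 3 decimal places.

l_3 = n_3/n_0 = 28/120 = 0.233333… → 0.233

0.233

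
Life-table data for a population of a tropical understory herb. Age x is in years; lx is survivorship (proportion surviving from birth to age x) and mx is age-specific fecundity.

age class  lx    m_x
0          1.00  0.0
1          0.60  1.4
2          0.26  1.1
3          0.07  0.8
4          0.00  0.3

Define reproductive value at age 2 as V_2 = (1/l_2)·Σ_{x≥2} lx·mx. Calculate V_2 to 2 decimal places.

1.32

lx·mx for x ≥ 2: 0.286, 0.056, 0 → sum = 0.342
V_2 = 0.342 / l_2 = 0.342 / 0.26 = 1.315385… → 1.32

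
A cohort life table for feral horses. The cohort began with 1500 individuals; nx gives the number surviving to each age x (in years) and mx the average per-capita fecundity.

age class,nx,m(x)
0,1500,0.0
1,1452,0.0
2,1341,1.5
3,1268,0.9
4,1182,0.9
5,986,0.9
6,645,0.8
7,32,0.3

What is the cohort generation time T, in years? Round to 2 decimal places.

lx = nx/n0 = nx/1500: 1, 0.968, 0.894, 0.84533…, 0.788, 0.65733…, 0.43, 0.02133…
lx·mx: 0, 0, 1.341, 0.7608…, 0.7092, 0.5916…, 0.344, 0.0064… → R0 = 3.753…
x·lx·mx: 0, 0, 2.682, 2.2824…, 2.8368, 2.958…, 2.064, 0.0448… → Σ = 12.868…
T = 12.868… / 3.753… = 3.428724… → 3.43

3.43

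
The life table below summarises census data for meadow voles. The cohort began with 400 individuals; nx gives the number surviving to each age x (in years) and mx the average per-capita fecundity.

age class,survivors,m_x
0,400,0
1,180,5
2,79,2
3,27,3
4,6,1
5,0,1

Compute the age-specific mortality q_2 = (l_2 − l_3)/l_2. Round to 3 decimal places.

0.658

lx = nx/n0 = nx/400: 1, 0.45, 0.1975, 0.0675, 0.015, 0
q_2 = (l_2 − l_3) / l_2 = (0.1975 − 0.0675) / 0.1975
     = 0.13 / 0.1975 = 0.658228… → 0.658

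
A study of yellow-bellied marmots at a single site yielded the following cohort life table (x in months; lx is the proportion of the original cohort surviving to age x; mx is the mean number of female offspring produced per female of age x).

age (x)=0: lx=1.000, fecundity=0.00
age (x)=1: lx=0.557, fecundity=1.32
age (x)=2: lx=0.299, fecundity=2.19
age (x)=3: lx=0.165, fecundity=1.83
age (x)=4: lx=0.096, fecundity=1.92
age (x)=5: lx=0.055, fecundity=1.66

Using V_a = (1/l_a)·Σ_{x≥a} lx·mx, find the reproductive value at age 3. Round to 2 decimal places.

3.50

lx·mx for x ≥ 3: 0.30195, 0.18432, 0.0913 → sum = 0.57757
V_3 = 0.57757 / l_3 = 0.57757 / 0.165 = 3.500424… → 3.50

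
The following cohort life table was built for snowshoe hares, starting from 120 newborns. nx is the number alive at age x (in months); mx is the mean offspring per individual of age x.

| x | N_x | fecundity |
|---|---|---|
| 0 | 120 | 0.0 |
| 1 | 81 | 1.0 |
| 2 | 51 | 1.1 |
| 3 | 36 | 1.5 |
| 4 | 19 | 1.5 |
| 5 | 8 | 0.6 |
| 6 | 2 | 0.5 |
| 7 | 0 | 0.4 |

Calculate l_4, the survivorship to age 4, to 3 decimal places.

l_4 = n_4/n_0 = 19/120 = 0.158333… → 0.158

0.158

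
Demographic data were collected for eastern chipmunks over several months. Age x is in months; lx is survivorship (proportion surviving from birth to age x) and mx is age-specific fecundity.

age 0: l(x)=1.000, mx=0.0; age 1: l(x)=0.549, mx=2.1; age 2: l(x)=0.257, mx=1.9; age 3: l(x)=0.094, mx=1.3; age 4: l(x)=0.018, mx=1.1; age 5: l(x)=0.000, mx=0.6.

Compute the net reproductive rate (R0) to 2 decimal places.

lx·mx by age: 0, 1.1529, 0.4883, 0.1222, 0.0198, 0
R0 = Σ lx·mx = 1.7832 → 1.78

1.78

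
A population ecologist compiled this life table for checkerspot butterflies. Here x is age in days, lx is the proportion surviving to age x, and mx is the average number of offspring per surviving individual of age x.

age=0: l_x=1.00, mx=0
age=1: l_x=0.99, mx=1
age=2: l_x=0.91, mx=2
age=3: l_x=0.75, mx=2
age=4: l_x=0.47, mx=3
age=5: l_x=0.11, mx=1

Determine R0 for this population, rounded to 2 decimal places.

5.83

lx·mx by age: 0, 0.99, 1.82, 1.5, 1.41, 0.11
R0 = Σ lx·mx = 5.83 → 5.83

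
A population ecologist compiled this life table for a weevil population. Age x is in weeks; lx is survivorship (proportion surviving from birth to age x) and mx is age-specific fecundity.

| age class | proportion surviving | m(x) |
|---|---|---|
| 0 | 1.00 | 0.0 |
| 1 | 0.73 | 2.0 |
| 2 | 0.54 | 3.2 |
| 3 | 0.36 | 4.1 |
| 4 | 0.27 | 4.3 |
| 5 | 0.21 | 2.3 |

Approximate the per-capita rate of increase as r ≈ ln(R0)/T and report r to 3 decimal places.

R0 = Σ lx·mx = 0 + 1.46 + 1.728 + 1.476 + 1.161 + 0.483 = 6.308
Σ x·lx·mx = 16.403; T = 16.403/6.308 = 2.60035…
r ≈ ln(R0)/T = ln(6.308)/2.60035… = 0.7083… → 0.708

0.708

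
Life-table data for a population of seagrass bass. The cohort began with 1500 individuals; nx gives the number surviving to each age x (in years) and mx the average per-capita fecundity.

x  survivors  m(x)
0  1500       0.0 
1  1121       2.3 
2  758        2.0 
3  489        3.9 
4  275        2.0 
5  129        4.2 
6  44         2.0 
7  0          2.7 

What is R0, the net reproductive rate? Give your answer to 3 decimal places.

4.787

lx = nx/n0 = nx/1500: 1, 0.74733…, 0.50533…, 0.326, 0.18333…, 0.086, 0.02933…, 0
lx·mx by age: 0, 1.718867…, 1.010667…, 1.2714, 0.366667…, 0.3612, 0.058667…, 0
R0 = Σ lx·mx = 4.787467… → 4.787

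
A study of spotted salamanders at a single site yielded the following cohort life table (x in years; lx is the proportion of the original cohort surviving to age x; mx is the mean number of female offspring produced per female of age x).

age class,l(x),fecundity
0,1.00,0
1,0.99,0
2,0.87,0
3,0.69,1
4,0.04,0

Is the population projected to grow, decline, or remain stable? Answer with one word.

R0 = Σ lx·mx = 0 + 0 + 0 + 0.69 + 0 = 0.69
R0 < 1, so the population is declining.

declining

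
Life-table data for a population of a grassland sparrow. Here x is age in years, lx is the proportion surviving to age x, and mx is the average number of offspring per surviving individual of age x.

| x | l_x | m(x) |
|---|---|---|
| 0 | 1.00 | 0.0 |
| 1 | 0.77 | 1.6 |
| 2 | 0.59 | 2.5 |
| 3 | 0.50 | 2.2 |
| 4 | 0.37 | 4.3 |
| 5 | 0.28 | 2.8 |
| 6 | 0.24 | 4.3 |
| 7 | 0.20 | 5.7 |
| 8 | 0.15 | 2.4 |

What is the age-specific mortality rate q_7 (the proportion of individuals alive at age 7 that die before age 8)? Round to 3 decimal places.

q_7 = (l_7 − l_8) / l_7 = (0.2 − 0.15) / 0.2
     = 0.05 / 0.2 = 0.25 → 0.250

0.250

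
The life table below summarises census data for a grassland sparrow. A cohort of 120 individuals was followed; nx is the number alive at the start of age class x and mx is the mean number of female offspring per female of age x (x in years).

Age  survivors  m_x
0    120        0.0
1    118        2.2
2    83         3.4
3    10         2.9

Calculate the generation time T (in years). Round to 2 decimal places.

1.60

lx = nx/n0 = nx/120: 1, 0.98333…, 0.69167…, 0.08333…
lx·mx: 0, 2.163333…, 2.351667…, 0.241667… → R0 = 4.756667…
x·lx·mx: 0, 2.163333…, 4.703333…, 0.725… → Σ = 7.591667…
T = 7.591667… / 4.756667… = 1.596006… → 1.60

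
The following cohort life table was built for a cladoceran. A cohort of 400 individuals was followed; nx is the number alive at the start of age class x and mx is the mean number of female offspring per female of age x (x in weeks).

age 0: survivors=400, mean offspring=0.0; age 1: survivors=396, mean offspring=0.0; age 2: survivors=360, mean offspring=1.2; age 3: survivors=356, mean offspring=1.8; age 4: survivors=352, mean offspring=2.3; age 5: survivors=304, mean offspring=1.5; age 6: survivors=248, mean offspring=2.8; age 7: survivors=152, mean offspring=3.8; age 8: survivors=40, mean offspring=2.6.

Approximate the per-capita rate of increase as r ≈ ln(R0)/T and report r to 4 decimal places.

lx = nx/n0 = nx/400: 1, 0.99, 0.9, 0.89, 0.88, 0.76, 0.62, 0.38, 0.1
R0 = Σ lx·mx = 0 + 0 + 1.08 + 1.602 + 2.024 + 1.14 + 1.736 + 1.444 + 0.26 = 9.286
Σ x·lx·mx = 43.366; T = 43.366/9.286 = 4.67004…
r ≈ ln(R0)/T = ln(9.286)/4.67004… = 0.477192… → 0.4772

0.4772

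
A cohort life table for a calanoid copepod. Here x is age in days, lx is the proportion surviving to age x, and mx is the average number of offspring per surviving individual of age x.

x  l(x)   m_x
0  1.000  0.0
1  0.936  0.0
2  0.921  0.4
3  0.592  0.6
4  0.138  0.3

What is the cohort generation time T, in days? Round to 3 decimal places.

lx·mx: 0, 0, 0.3684, 0.3552, 0.0414 → R0 = 0.765
x·lx·mx: 0, 0, 0.7368, 1.0656, 0.1656 → Σ = 1.968
T = 1.968 / 0.765 = 2.572549… → 2.573

2.573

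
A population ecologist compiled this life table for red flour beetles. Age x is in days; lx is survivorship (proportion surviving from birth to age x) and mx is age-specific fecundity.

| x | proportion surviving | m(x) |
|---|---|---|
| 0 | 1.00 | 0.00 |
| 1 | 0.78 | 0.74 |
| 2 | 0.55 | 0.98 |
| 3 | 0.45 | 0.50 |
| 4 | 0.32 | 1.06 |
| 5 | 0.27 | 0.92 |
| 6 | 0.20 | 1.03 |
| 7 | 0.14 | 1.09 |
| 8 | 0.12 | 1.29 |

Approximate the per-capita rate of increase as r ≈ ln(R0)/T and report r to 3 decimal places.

0.257

R0 = Σ lx·mx = 0 + 0.5772 + 0.539 + 0.225 + 0.3392 + 0.2484 + 0.206 + 0.1526 + 0.1548 = 2.4422
Σ x·lx·mx = 8.4716; T = 8.4716/2.4422 = 3.46884…
r ≈ ln(R0)/T = ln(2.4422)/3.46884… = 0.25741… → 0.257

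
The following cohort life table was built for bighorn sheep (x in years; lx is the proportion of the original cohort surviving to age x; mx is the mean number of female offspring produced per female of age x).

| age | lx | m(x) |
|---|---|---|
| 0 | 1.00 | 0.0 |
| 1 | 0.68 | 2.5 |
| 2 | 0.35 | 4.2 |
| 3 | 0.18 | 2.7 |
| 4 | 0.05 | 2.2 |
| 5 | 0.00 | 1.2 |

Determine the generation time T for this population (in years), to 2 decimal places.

1.74

lx·mx: 0, 1.7, 1.47, 0.486, 0.11, 0 → R0 = 3.766
x·lx·mx: 0, 1.7, 2.94, 1.458, 0.44, 0 → Σ = 6.538
T = 6.538 / 3.766 = 1.736059… → 1.74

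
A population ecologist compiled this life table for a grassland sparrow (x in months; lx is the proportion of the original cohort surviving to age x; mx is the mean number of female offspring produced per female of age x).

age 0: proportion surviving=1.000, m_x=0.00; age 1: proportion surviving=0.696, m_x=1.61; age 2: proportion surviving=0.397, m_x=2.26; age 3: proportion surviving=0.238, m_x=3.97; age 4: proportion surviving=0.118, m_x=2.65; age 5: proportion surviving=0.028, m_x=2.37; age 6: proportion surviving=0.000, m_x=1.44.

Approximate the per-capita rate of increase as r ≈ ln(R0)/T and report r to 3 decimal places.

R0 = Σ lx·mx = 0 + 1.12056 + 0.89722 + 0.94486 + 0.3127 + 0.06636 + 0 = 3.3417
Σ x·lx·mx = 7.33218; T = 7.33218/3.3417 = 2.19415…
r ≈ ln(R0)/T = ln(3.3417)/2.19415… = 0.54986… → 0.550

0.550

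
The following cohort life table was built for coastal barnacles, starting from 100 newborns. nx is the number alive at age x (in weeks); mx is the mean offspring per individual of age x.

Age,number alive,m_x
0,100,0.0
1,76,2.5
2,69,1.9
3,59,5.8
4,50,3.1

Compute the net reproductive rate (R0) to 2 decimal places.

8.18

lx = nx/n0 = nx/100: 1, 0.76, 0.69, 0.59, 0.5
lx·mx by age: 0, 1.9, 1.311, 3.422, 1.55
R0 = Σ lx·mx = 8.183 → 8.18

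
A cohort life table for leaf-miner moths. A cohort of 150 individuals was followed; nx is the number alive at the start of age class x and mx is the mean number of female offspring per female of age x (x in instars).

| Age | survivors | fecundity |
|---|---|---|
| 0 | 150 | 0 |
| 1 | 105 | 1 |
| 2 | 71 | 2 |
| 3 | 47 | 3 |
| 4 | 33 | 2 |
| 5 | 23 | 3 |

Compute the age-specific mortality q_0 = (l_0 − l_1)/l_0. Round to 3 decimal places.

lx = nx/n0 = nx/150: 1, 0.7, 0.47333…, 0.31333…, 0.22, 0.15333…
q_0 = (l_0 − l_1) / l_0 = (1 − 0.7) / 1
     = 0.3 / 1 = 0.3 → 0.300

0.300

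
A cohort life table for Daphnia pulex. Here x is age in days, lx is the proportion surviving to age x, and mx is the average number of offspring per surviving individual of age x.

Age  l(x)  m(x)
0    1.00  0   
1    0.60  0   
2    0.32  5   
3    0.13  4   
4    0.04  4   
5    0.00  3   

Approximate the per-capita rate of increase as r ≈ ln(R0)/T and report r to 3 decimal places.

0.348

R0 = Σ lx·mx = 0 + 0 + 1.6 + 0.52 + 0.16 + 0 = 2.28
Σ x·lx·mx = 5.4; T = 5.4/2.28 = 2.36842…
r ≈ ln(R0)/T = ln(2.28)/2.36842… = 0.34799… → 0.348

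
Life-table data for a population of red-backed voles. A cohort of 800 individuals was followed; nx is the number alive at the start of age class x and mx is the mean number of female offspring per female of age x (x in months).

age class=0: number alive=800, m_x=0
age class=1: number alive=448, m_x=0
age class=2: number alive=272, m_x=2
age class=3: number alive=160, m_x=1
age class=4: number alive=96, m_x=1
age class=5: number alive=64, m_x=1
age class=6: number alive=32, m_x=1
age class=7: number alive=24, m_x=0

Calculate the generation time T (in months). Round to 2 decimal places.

2.75

lx = nx/n0 = nx/800: 1, 0.56, 0.34, 0.2, 0.12, 0.08, 0.04, 0.03
lx·mx: 0, 0, 0.68, 0.2, 0.12, 0.08, 0.04, 0 → R0 = 1.12
x·lx·mx: 0, 0, 1.36, 0.6, 0.48, 0.4, 0.24, 0 → Σ = 3.08
T = 3.08 / 1.12 = 2.75 → 2.75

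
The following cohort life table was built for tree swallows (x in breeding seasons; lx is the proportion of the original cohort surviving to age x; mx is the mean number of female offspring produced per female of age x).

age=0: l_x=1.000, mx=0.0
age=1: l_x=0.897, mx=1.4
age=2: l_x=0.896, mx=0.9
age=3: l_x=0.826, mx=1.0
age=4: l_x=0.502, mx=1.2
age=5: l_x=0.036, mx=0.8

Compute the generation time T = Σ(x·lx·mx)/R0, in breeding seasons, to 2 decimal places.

lx·mx: 0, 1.2558, 0.8064, 0.826, 0.6024, 0.0288 → R0 = 3.5194
x·lx·mx: 0, 1.2558, 1.6128, 2.478, 2.4096, 0.144 → Σ = 7.9002
T = 7.9002 / 3.5194 = 2.244758… → 2.24

2.24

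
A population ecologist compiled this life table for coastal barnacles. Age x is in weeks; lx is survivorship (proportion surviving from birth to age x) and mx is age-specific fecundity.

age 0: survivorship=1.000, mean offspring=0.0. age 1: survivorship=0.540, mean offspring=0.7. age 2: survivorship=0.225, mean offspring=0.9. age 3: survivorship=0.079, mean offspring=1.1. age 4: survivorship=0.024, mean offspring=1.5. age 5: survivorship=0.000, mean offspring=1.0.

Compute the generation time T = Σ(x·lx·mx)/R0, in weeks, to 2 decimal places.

lx·mx: 0, 0.378, 0.2025, 0.0869, 0.036, 0 → R0 = 0.7034
x·lx·mx: 0, 0.378, 0.405, 0.2607, 0.144, 0 → Σ = 1.1877
T = 1.1877 / 0.7034 = 1.688513… → 1.69

1.69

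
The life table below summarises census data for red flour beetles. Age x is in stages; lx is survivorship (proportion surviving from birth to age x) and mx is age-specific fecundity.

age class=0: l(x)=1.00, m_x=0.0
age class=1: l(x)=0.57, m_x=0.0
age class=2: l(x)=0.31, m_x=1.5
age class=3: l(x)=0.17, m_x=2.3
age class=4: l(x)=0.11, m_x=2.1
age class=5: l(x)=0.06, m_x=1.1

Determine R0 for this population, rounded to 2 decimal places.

1.15

lx·mx by age: 0, 0, 0.465, 0.391, 0.231, 0.066
R0 = Σ lx·mx = 1.153 → 1.15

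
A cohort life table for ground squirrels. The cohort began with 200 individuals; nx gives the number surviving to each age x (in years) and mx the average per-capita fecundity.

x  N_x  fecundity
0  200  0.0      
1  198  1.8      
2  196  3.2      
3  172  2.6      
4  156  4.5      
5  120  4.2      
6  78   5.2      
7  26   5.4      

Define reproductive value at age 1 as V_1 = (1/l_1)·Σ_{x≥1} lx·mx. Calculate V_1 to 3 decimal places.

16.075

lx = nx/n0 = nx/200: 1, 0.99, 0.98, 0.86, 0.78, 0.6, 0.39, 0.13
lx·mx for x ≥ 1: 1.782, 3.136, 2.236, 3.51, 2.52, 2.028, 0.702 → sum = 15.914
V_1 = 15.914 / l_1 = 15.914 / 0.99 = 16.074747… → 16.075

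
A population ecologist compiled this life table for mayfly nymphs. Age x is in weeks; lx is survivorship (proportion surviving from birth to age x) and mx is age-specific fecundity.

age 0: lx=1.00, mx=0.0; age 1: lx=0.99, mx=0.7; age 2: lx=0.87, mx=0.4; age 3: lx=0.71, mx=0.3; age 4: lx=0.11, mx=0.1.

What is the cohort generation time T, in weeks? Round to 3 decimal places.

lx·mx: 0, 0.693, 0.348, 0.213, 0.011 → R0 = 1.265
x·lx·mx: 0, 0.693, 0.696, 0.639, 0.044 → Σ = 2.072
T = 2.072 / 1.265 = 1.637945… → 1.638

1.638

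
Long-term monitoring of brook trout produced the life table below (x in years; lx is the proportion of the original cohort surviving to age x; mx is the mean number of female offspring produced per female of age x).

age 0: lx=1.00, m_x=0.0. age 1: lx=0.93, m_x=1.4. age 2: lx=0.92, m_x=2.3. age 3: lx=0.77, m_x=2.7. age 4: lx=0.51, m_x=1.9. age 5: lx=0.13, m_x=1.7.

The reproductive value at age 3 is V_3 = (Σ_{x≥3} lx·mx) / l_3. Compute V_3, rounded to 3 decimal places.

lx·mx for x ≥ 3: 2.079, 0.969, 0.221 → sum = 3.269
V_3 = 3.269 / l_3 = 3.269 / 0.77 = 4.245455… → 4.245

4.245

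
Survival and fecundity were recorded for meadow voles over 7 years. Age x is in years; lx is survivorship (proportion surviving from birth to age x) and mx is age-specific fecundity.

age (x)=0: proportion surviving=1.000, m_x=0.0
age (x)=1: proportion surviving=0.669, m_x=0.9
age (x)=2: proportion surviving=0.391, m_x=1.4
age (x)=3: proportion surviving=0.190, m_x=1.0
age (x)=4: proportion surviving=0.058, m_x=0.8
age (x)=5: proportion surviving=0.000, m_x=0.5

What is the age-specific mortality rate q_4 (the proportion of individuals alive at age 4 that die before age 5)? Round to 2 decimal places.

1.00

q_4 = (l_4 − l_5) / l_4 = (0.058 − 0) / 0.058
     = 0.058 / 0.058 = 1 → 1.00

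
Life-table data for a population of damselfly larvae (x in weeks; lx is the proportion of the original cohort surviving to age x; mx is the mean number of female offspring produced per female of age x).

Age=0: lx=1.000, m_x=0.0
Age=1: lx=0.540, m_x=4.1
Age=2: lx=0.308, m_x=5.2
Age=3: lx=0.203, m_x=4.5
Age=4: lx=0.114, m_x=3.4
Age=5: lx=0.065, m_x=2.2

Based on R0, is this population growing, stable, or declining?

R0 = Σ lx·mx = 0 + 2.214 + 1.6016 + 0.9135 + 0.3876 + 0.143 = 5.2597
R0 > 1, so the population is growing.

growing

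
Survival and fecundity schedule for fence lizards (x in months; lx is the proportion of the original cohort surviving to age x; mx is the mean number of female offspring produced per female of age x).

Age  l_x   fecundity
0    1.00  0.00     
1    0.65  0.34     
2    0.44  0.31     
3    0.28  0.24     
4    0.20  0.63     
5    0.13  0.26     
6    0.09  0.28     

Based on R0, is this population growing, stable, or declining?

declining

R0 = Σ lx·mx = 0 + 0.221 + 0.1364 + 0.0672 + 0.126 + 0.0338 + 0.0252 = 0.6096
R0 < 1, so the population is declining.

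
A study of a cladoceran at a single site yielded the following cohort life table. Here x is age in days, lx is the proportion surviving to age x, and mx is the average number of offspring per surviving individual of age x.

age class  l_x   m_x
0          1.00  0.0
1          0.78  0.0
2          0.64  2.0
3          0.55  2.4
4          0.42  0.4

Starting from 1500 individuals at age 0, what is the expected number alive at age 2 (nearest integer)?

960

Expected survivors = N0 · l_2 = 1500 × 0.64 = 960 → 960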